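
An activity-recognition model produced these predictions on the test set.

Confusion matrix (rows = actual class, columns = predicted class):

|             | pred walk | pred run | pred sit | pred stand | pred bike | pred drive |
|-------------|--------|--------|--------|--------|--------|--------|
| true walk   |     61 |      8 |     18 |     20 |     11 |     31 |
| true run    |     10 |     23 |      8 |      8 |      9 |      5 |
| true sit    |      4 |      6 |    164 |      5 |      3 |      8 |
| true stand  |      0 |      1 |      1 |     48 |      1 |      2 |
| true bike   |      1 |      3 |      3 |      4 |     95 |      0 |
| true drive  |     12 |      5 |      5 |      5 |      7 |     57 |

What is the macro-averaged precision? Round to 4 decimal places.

0.6430

Per-class precision (TP/(TP+FP)):
  walk: TP=61, FP=10+4+0+1+12=27 → 61/88 = 0.69318
  run: TP=23, FP=8+6+1+3+5=23 → 23/46 = 0.50000
  sit: TP=164, FP=18+8+1+3+5=35 → 164/199 = 0.82412
  stand: TP=48, FP=20+8+5+4+5=42 → 48/90 = 0.53333
  bike: TP=95, FP=11+9+3+1+7=31 → 95/126 = 0.75397
  drive: TP=57, FP=31+5+8+2+0=46 → 57/103 = 0.55340
Macro-precision = mean = (0.69318 + 0.50000 + 0.82412 + 0.53333 + 0.75397 + 0.55340) / 6 = 0.6430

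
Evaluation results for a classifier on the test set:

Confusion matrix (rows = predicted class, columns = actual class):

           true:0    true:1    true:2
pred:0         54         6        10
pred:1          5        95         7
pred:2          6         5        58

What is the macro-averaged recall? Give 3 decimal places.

Per-class recall (TP/(TP+FN)):
  0: TP=54, FN=5+6=11 → 54/65 = 0.8308
  1: TP=95, FN=6+5=11 → 95/106 = 0.8962
  2: TP=58, FN=10+7=17 → 58/75 = 0.7733
Macro-recall = mean = (0.8308 + 0.8962 + 0.7733) / 3 = 0.833

0.833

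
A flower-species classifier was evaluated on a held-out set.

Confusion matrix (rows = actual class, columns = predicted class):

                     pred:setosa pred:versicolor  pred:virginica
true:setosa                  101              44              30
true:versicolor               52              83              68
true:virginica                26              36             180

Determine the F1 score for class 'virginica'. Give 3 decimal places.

F1 score = 2·TP/(2·TP+FP+FN).
virginica: TP=180, FP=30+68=98, FN=26+36=62 → 360/520 = 0.6923

0.692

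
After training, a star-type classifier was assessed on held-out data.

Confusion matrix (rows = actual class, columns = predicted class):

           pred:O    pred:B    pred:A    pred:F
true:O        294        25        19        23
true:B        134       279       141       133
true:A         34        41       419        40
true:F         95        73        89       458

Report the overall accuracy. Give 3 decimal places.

0.631

Accuracy = trace / total = (294+279+419+458=1450) / 2297 = 1450/2297 = 0.631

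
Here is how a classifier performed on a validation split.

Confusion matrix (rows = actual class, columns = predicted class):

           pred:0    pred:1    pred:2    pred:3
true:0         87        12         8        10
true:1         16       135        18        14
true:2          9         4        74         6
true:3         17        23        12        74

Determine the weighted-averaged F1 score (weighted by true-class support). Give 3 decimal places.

Per-class F1 score (2·TP/(2·TP+FP+FN)):
  0: TP=87, FP=16+9+17=42, FN=12+8+10=30 → 174/246 = 0.7073
  1: TP=135, FP=12+4+23=39, FN=16+18+14=48 → 270/357 = 0.7563
  2: TP=74, FP=8+18+12=38, FN=9+4+6=19 → 148/205 = 0.7220
  3: TP=74, FP=10+14+6=30, FN=17+23+12=52 → 148/230 = 0.6435
Weighted-F1 score = Σ (supportᵢ/N)·F1 scoreᵢ with N=519: (117/519)·0.7073 + (183/519)·0.7563 + (93/519)·0.7220 + (126/519)·0.6435 = 0.712

0.712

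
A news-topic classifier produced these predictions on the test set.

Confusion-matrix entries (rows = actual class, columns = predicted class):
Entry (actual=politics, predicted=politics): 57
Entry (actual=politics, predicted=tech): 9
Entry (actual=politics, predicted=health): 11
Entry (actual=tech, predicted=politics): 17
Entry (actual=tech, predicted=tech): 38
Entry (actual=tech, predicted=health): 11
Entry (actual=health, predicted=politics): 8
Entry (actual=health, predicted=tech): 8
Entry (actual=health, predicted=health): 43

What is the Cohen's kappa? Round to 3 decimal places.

Observed agreement pₒ = trace/N = 138/202 = 0.6832
Expected agreement pₑ = Σ (rowᵢ·colᵢ)/N² = (77·82 + 66·55 + 59·65)/202² = 0.3377
κ = (pₒ − pₑ)/(1 − pₑ) = (0.6832 − 0.3377)/(1 − 0.3377) = 0.522

0.522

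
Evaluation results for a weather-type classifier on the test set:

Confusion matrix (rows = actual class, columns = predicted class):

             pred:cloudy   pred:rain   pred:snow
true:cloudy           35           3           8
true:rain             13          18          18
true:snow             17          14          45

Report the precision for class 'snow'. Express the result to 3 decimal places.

Take TP from the diagonal, FP from the rest of the 'snow' prediction marginal, FN from the rest of the 'snow' actual marginal.
precision = TP/(TP+FP).
snow: TP=45, FP=8+18=26 → 45/71 = 0.6338

0.634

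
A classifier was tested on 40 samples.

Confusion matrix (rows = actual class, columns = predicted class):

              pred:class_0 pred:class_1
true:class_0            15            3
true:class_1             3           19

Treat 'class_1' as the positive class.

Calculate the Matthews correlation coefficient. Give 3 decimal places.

MCC = (TP·TN − FP·FN) / √((TP+FP)(TP+FN)(TN+FP)(TN+FN))
Numerator = 19·15 − 3·3 = 276
Denominator = √(22·22·18·18) = √156816 = 396.0000
MCC = 276 / 396.0000 = 0.697

0.697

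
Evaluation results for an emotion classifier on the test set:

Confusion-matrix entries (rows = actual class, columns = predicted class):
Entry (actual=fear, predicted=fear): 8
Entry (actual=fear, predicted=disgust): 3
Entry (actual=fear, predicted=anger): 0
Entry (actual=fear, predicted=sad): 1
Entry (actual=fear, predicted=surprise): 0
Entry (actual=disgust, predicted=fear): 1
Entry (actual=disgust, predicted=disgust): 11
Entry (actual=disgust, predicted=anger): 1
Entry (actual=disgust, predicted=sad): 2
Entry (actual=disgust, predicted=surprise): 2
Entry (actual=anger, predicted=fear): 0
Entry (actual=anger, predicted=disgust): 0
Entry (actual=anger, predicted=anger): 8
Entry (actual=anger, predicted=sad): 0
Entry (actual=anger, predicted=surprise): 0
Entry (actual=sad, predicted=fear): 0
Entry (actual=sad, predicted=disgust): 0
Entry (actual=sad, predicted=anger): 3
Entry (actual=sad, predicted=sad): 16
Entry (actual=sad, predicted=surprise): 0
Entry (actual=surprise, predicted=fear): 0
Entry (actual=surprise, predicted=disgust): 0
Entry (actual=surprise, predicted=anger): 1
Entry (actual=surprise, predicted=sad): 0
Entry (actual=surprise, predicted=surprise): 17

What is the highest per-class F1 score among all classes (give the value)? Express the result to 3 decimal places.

Per-class F1 score (2·TP/(2·TP+FP+FN)):
  fear: TP=8, FP=1+0+0+0=1, FN=3+0+1+0=4 → 16/21 = 0.7619
  disgust: TP=11, FP=3+0+0+0=3, FN=1+1+2+2=6 → 22/31 = 0.7097
  anger: TP=8, FP=0+1+3+1=5, FN=0+0+0+0=0 → 16/21 = 0.7619
  sad: TP=16, FP=1+2+0+0=3, FN=0+0+3+0=3 → 32/38 = 0.8421
  surprise: TP=17, FP=0+2+0+0=2, FN=0+0+1+0=1 → 34/37 = 0.9189
Highest is class 'surprise' with F1 score = 0.919.

0.919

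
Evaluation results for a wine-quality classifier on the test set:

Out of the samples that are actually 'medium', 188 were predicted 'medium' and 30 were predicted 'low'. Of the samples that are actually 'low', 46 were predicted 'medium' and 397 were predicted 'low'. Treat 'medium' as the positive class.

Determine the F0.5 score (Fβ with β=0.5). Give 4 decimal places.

0.8146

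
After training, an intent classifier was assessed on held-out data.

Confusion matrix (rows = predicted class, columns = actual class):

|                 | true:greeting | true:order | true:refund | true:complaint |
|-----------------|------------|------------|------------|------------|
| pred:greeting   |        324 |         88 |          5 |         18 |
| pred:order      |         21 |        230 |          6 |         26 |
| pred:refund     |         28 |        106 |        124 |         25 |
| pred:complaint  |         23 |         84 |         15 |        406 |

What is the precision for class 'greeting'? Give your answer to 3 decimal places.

0.745

One-vs-rest for 'greeting': TP = diagonal; FP = other classes predicted 'greeting'; FN = 'greeting' predicted as other.
precision = TP/(TP+FP).
greeting: TP=324, FP=88+5+18=111 → 324/435 = 0.7448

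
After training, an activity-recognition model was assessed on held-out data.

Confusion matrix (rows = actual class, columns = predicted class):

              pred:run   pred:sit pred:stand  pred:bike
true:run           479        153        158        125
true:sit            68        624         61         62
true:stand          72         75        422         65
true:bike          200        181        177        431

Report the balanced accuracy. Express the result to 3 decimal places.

0.598

Balanced accuracy = mean of per-class recall.
  run: recall = 479/915 = 0.5235
  sit: recall = 624/815 = 0.7656
  stand: recall = 422/634 = 0.6656
  bike: recall = 431/989 = 0.4358
Mean = (0.5235 + 0.7656 + 0.6656 + 0.4358) / 4 = 0.598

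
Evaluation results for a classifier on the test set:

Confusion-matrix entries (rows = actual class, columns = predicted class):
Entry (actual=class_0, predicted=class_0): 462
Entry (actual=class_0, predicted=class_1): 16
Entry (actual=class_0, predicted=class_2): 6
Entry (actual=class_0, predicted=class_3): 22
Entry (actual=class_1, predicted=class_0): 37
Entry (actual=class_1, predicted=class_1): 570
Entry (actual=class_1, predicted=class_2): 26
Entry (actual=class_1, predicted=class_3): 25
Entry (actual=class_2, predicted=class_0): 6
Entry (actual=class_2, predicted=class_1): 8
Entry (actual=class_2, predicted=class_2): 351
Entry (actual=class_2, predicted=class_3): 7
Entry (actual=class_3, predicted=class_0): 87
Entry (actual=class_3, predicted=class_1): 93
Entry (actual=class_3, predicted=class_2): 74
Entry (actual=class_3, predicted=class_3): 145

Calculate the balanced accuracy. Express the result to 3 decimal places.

0.772

Balanced accuracy = mean of per-class recall.
  class_0: recall = 462/506 = 0.9130
  class_1: recall = 570/658 = 0.8663
  class_2: recall = 351/372 = 0.9435
  class_3: recall = 145/399 = 0.3634
Mean = (0.9130 + 0.8663 + 0.9435 + 0.3634) / 4 = 0.772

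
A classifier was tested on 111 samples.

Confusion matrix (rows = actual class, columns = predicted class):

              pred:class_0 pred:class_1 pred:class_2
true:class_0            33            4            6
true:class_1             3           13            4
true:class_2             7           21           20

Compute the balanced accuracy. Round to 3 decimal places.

0.611

Balanced accuracy = mean of per-class recall.
  class_0: recall = 33/43 = 0.7674
  class_1: recall = 13/20 = 0.6500
  class_2: recall = 20/48 = 0.4167
Mean = (0.7674 + 0.6500 + 0.4167) / 3 = 0.611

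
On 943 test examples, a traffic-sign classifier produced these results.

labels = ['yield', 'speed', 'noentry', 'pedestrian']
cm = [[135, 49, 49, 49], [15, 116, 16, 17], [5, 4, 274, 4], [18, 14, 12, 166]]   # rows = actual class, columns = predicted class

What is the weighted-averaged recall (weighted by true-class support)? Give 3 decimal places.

Per-class recall (TP/(TP+FN)):
  yield: TP=135, FN=49+49+49=147 → 135/282 = 0.4787
  speed: TP=116, FN=15+16+17=48 → 116/164 = 0.7073
  noentry: TP=274, FN=5+4+4=13 → 274/287 = 0.9547
  pedestrian: TP=166, FN=18+14+12=44 → 166/210 = 0.7905
Weighted-recall = Σ (supportᵢ/N)·recallᵢ with N=943: (282/943)·0.4787 + (164/943)·0.7073 + (287/943)·0.9547 + (210/943)·0.7905 = 0.733

0.733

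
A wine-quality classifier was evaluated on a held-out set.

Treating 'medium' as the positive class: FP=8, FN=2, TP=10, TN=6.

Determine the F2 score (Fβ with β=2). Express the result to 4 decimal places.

Fβ = (1+β²)·TP / ((1+β²)·TP + β²·FN + FP), with β²=4
= 5·10 / (5·10 + 4·2 + 8) = 0.7576

0.7576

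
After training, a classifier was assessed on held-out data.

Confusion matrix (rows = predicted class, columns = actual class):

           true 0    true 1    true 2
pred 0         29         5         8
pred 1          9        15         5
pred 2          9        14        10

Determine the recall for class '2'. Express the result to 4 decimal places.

0.4348

One-vs-rest for '2': TP = diagonal; FP = other classes predicted '2'; FN = '2' predicted as other.
recall = TP/(TP+FN).
2: TP=10, FN=8+5=13 → 10/23 = 0.43478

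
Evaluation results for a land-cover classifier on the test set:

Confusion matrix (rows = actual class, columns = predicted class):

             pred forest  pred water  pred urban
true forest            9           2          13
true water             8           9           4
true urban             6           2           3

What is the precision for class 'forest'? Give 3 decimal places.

0.391

Treat 'forest' as positive and all other classes as negative.
precision = TP/(TP+FP).
forest: TP=9, FP=8+6=14 → 9/23 = 0.3913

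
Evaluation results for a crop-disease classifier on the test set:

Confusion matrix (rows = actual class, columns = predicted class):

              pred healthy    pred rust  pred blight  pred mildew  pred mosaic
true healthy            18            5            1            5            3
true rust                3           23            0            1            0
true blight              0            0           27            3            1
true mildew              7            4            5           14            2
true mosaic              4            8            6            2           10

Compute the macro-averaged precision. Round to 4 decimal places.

Per-class precision (TP/(TP+FP)):
  healthy: TP=18, FP=3+0+7+4=14 → 18/32 = 0.56250
  rust: TP=23, FP=5+0+4+8=17 → 23/40 = 0.57500
  blight: TP=27, FP=1+0+5+6=12 → 27/39 = 0.69231
  mildew: TP=14, FP=5+1+3+2=11 → 14/25 = 0.56000
  mosaic: TP=10, FP=3+0+1+2=6 → 10/16 = 0.62500
Macro-precision = mean = (0.56250 + 0.57500 + 0.69231 + 0.56000 + 0.62500) / 5 = 0.6030

0.6030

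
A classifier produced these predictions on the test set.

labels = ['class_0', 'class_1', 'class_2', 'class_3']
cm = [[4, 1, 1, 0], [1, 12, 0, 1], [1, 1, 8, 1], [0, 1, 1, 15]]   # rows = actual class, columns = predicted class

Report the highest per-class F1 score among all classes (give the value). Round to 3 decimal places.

Per-class F1 score (2·TP/(2·TP+FP+FN)):
  class_0: TP=4, FP=1+1+0=2, FN=1+1+0=2 → 8/12 = 0.6667
  class_1: TP=12, FP=1+1+1=3, FN=1+0+1=2 → 24/29 = 0.8276
  class_2: TP=8, FP=1+0+1=2, FN=1+1+1=3 → 16/21 = 0.7619
  class_3: TP=15, FP=0+1+1=2, FN=0+1+1=2 → 30/34 = 0.8824
Highest is class 'class_3' with F1 score = 0.882.

0.882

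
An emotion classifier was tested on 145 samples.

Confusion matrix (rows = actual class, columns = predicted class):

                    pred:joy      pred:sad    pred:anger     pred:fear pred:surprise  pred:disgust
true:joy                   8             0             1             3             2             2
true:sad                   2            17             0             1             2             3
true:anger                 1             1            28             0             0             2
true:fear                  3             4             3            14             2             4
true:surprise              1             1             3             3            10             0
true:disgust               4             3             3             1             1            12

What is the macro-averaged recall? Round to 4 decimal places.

Per-class recall (TP/(TP+FN)):
  joy: TP=8, FN=0+1+3+2+2=8 → 8/16 = 0.50000
  sad: TP=17, FN=2+0+1+2+3=8 → 17/25 = 0.68000
  anger: TP=28, FN=1+1+0+0+2=4 → 28/32 = 0.87500
  fear: TP=14, FN=3+4+3+2+4=16 → 14/30 = 0.46667
  surprise: TP=10, FN=1+1+3+3+0=8 → 10/18 = 0.55556
  disgust: TP=12, FN=4+3+3+1+1=12 → 12/24 = 0.50000
Macro-recall = mean = (0.50000 + 0.68000 + 0.87500 + 0.46667 + 0.55556 + 0.50000) / 6 = 0.5962

0.5962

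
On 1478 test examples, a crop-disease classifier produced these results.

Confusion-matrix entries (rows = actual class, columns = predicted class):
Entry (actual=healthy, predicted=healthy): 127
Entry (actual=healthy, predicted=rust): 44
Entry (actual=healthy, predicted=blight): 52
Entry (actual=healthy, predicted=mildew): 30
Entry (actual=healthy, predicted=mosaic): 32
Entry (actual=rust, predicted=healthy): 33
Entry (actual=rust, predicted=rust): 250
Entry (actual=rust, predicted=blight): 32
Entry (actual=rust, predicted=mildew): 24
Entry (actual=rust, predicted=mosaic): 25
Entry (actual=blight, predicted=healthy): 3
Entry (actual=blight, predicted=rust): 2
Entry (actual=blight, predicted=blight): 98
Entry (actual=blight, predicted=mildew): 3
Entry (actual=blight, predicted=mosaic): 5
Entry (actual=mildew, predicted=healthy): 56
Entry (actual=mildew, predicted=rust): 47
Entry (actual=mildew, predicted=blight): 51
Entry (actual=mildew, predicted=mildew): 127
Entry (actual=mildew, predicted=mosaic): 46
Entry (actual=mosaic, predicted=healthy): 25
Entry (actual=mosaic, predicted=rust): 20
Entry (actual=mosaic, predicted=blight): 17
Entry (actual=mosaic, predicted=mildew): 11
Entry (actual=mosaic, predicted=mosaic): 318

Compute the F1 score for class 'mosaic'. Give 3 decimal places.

F1 score = 2·TP/(2·TP+FP+FN).
mosaic: TP=318, FP=32+25+5+46=108, FN=25+20+17+11=73 → 636/817 = 0.7785

0.778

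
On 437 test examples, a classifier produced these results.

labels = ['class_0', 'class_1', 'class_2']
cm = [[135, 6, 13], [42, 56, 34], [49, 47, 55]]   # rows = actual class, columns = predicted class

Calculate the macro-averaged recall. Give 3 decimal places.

Per-class recall (TP/(TP+FN)):
  class_0: TP=135, FN=6+13=19 → 135/154 = 0.8766
  class_1: TP=56, FN=42+34=76 → 56/132 = 0.4242
  class_2: TP=55, FN=49+47=96 → 55/151 = 0.3642
Macro-recall = mean = (0.8766 + 0.4242 + 0.3642) / 3 = 0.555

0.555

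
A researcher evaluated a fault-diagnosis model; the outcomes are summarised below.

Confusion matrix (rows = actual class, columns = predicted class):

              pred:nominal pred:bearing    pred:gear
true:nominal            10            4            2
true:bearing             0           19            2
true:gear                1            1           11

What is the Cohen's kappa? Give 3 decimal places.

0.692

Observed agreement pₒ = trace/N = 40/50 = 0.8000
Expected agreement pₑ = Σ (rowᵢ·colᵢ)/N² = (16·11 + 21·24 + 13·15)/50² = 0.3500
κ = (pₒ − pₑ)/(1 − pₑ) = (0.8000 − 0.3500)/(1 − 0.3500) = 0.692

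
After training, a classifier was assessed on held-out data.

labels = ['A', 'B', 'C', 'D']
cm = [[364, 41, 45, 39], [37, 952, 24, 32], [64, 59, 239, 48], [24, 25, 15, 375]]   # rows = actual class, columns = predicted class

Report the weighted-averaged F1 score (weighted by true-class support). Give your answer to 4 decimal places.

Per-class F1 score (2·TP/(2·TP+FP+FN)):
  A: TP=364, FP=37+64+24=125, FN=41+45+39=125 → 728/978 = 0.74438
  B: TP=952, FP=41+59+25=125, FN=37+24+32=93 → 1904/2122 = 0.89727
  C: TP=239, FP=45+24+15=84, FN=64+59+48=171 → 478/733 = 0.65211
  D: TP=375, FP=39+32+48=119, FN=24+25+15=64 → 750/933 = 0.80386
Weighted-F1 score = Σ (supportᵢ/N)·F1 scoreᵢ with N=2383: (489/2383)·0.74438 + (1045/2383)·0.89727 + (410/2383)·0.65211 + (439/2383)·0.80386 = 0.8065

0.8065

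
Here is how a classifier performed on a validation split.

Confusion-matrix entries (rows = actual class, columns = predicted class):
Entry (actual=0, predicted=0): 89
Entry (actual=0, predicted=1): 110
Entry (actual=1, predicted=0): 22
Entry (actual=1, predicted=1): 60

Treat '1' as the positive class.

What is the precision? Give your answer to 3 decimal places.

Precision = TP/(TP+FP) = 60/(60+110) = 60/170 = 0.353

0.353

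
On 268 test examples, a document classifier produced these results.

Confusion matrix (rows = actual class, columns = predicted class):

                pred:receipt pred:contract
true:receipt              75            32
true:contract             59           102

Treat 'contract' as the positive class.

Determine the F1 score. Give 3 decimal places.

0.692

Precision = TP/(TP+FP) = 102/134 = 0.7612
Recall = TP/(TP+FN) = 102/161 = 0.6335
F1 = 2·TP/(2·TP+FP+FN) = 204/295 = 0.692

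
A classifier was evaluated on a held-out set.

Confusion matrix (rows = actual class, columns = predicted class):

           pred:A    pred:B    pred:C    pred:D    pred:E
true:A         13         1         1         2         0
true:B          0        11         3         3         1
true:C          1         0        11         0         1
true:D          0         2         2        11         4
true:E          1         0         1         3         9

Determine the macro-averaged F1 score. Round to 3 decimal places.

Per-class F1 score (2·TP/(2·TP+FP+FN)):
  A: TP=13, FP=0+1+0+1=2, FN=1+1+2+0=4 → 26/32 = 0.8125
  B: TP=11, FP=1+0+2+0=3, FN=0+3+3+1=7 → 22/32 = 0.6875
  C: TP=11, FP=1+3+2+1=7, FN=1+0+0+1=2 → 22/31 = 0.7097
  D: TP=11, FP=2+3+0+3=8, FN=0+2+2+4=8 → 22/38 = 0.5789
  E: TP=9, FP=0+1+1+4=6, FN=1+0+1+3=5 → 18/29 = 0.6207
Macro-F1 score = mean = (0.8125 + 0.6875 + 0.7097 + 0.5789 + 0.6207) / 5 = 0.682

0.682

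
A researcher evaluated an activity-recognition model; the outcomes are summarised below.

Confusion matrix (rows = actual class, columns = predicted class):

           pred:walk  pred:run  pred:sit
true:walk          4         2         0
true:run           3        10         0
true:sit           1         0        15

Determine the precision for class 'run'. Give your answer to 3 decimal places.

0.833

precision = TP/(TP+FP).
run: TP=10, FP=2+0=2 → 10/12 = 0.8333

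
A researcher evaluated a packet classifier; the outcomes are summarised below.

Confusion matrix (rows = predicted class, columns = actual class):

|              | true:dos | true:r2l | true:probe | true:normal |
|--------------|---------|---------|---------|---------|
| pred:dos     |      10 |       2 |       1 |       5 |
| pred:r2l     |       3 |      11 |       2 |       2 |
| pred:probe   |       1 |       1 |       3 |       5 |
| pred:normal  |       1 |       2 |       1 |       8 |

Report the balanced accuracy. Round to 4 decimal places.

0.5457

Balanced accuracy = mean of per-class recall.
  dos: recall = 10/15 = 0.66667
  r2l: recall = 11/16 = 0.68750
  probe: recall = 3/7 = 0.42857
  normal: recall = 8/20 = 0.40000
Mean = (0.66667 + 0.68750 + 0.42857 + 0.40000) / 4 = 0.5457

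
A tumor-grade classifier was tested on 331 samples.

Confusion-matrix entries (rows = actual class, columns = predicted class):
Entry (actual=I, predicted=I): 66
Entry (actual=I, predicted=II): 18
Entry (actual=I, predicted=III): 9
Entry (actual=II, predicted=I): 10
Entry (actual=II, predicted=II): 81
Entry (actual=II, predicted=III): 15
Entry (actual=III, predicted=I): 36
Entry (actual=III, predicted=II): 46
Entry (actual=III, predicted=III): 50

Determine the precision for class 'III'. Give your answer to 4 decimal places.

Take TP from the diagonal, FP from the rest of the 'III' prediction marginal, FN from the rest of the 'III' actual marginal.
precision = TP/(TP+FP).
III: TP=50, FP=9+15=24 → 50/74 = 0.67568

0.6757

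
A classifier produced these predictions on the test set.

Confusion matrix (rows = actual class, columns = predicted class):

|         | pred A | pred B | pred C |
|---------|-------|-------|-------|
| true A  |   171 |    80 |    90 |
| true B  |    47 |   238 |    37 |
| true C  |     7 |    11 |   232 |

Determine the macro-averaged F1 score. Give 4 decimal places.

Per-class F1 score (2·TP/(2·TP+FP+FN)):
  A: TP=171, FP=47+7=54, FN=80+90=170 → 342/566 = 0.60424
  B: TP=238, FP=80+11=91, FN=47+37=84 → 476/651 = 0.73118
  C: TP=232, FP=90+37=127, FN=7+11=18 → 464/609 = 0.76190
Macro-F1 score = mean = (0.60424 + 0.73118 + 0.76190) / 3 = 0.6991

0.6991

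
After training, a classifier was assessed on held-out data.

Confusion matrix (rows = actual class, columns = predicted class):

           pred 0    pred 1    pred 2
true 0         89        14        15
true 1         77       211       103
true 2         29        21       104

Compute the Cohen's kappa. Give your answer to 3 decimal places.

0.400

Observed agreement pₒ = trace/N = 404/663 = 0.6094
Expected agreement pₑ = Σ (rowᵢ·colᵢ)/N² = (118·195 + 391·246 + 154·222)/663² = 0.3489
κ = (pₒ − pₑ)/(1 − pₑ) = (0.6094 − 0.3489)/(1 − 0.3489) = 0.400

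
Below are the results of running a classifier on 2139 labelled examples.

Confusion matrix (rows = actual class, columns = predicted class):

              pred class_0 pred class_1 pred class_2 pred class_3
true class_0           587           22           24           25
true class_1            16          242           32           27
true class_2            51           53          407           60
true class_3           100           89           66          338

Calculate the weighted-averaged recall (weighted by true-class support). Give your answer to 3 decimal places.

Per-class recall (TP/(TP+FN)):
  class_0: TP=587, FN=22+24+25=71 → 587/658 = 0.8921
  class_1: TP=242, FN=16+32+27=75 → 242/317 = 0.7634
  class_2: TP=407, FN=51+53+60=164 → 407/571 = 0.7128
  class_3: TP=338, FN=100+89+66=255 → 338/593 = 0.5700
Weighted-recall = Σ (supportᵢ/N)·recallᵢ with N=2139: (658/2139)·0.8921 + (317/2139)·0.7634 + (571/2139)·0.7128 + (593/2139)·0.5700 = 0.736

0.736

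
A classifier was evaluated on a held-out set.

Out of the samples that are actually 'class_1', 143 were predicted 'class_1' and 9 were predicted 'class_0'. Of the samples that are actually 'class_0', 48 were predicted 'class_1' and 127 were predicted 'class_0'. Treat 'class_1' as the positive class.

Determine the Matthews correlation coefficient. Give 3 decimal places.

0.674

MCC = (TP·TN − FP·FN) / √((TP+FP)(TP+FN)(TN+FP)(TN+FN))
Numerator = 143·127 − 48·9 = 17729
Denominator = √(191·152·175·136) = √690961600 = 26286.1484
MCC = 17729 / 26286.1484 = 0.674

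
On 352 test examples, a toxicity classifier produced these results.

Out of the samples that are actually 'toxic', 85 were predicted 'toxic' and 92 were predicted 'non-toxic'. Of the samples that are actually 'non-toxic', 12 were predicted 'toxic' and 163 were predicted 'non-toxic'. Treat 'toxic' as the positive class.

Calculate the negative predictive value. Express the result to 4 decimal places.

0.6392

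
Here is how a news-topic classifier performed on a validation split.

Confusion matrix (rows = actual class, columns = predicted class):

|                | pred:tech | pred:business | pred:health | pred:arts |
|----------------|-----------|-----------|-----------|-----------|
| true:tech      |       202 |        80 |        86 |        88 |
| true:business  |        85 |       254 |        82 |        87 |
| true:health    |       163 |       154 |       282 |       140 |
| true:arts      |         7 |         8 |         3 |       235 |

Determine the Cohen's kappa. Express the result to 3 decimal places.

0.335

Observed agreement pₒ = trace/N = 973/1956 = 0.4974
Expected agreement pₑ = Σ (rowᵢ·colᵢ)/N² = (456·457 + 508·496 + 739·453 + 253·550)/1956² = 0.2442
κ = (pₒ − pₑ)/(1 − pₑ) = (0.4974 − 0.2442)/(1 − 0.2442) = 0.335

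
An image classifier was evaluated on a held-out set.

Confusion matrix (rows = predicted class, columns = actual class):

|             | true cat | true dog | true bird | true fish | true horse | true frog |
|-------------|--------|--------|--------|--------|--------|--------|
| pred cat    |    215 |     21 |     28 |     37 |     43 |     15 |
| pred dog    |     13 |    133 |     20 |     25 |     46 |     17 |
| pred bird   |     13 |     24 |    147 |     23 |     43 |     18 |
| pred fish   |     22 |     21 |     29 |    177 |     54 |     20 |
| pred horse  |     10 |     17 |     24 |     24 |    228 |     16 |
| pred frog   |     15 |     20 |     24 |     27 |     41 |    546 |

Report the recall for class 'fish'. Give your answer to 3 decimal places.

Take TP from the diagonal, FP from the rest of the 'fish' prediction marginal, FN from the rest of the 'fish' actual marginal.
recall = TP/(TP+FN).
fish: TP=177, FN=37+25+23+24+27=136 → 177/313 = 0.5655

0.565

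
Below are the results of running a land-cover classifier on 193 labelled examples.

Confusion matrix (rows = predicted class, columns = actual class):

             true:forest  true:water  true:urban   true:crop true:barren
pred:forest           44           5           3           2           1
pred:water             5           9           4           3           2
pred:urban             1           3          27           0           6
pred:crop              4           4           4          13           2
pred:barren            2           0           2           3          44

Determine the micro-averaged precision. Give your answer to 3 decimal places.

Micro-averaging pools counts across classes: ΣTP=137, ΣFP=56, ΣFN=56.
Micro-precision = TP/(TP+FP) on pooled counts = 0.710 (equals overall accuracy in single-label multiclass).

0.710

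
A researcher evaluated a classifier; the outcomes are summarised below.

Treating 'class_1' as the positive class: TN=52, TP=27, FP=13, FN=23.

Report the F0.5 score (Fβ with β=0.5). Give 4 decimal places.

Fβ = (1+β²)·TP / ((1+β²)·TP + β²·FN + FP), with β²=1/4
= 1.25·27 / (1.25·27 + 0.25·23 + 13) = 0.6429

0.6429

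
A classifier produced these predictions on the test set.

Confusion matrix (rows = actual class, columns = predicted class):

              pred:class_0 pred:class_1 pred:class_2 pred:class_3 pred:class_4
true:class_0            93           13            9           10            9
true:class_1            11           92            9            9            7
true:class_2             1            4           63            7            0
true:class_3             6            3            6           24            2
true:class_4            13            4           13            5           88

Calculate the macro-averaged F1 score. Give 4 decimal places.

Per-class F1 score (2·TP/(2·TP+FP+FN)):
  class_0: TP=93, FP=11+1+6+13=31, FN=13+9+10+9=41 → 186/258 = 0.72093
  class_1: TP=92, FP=13+4+3+4=24, FN=11+9+9+7=36 → 184/244 = 0.75410
  class_2: TP=63, FP=9+9+6+13=37, FN=1+4+7+0=12 → 126/175 = 0.72000
  class_3: TP=24, FP=10+9+7+5=31, FN=6+3+6+2=17 → 48/96 = 0.50000
  class_4: TP=88, FP=9+7+0+2=18, FN=13+4+13+5=35 → 176/229 = 0.76856
Macro-F1 score = mean = (0.72093 + 0.75410 + 0.72000 + 0.50000 + 0.76856) / 5 = 0.6927

0.6927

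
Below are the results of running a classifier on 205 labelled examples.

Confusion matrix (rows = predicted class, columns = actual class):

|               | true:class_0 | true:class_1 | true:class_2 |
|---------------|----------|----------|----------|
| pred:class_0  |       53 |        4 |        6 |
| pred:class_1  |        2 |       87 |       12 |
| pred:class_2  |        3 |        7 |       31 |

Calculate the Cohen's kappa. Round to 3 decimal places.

Observed agreement pₒ = trace/N = 171/205 = 0.8341
Expected agreement pₑ = Σ (rowᵢ·colᵢ)/N² = (58·63 + 98·101 + 49·41)/205² = 0.3703
κ = (pₒ − pₑ)/(1 − pₑ) = (0.8341 − 0.3703)/(1 − 0.3703) = 0.737

0.737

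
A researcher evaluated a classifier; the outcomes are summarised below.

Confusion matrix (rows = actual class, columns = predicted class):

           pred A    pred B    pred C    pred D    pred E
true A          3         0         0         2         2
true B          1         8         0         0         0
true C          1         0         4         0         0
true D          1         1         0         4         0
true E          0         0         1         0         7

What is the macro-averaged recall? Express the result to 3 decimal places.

0.732

Per-class recall (TP/(TP+FN)):
  A: TP=3, FN=0+0+2+2=4 → 3/7 = 0.4286
  B: TP=8, FN=1+0+0+0=1 → 8/9 = 0.8889
  C: TP=4, FN=1+0+0+0=1 → 4/5 = 0.8000
  D: TP=4, FN=1+1+0+0=2 → 4/6 = 0.6667
  E: TP=7, FN=0+0+1+0=1 → 7/8 = 0.8750
Macro-recall = mean = (0.4286 + 0.8889 + 0.8000 + 0.6667 + 0.8750) / 5 = 0.732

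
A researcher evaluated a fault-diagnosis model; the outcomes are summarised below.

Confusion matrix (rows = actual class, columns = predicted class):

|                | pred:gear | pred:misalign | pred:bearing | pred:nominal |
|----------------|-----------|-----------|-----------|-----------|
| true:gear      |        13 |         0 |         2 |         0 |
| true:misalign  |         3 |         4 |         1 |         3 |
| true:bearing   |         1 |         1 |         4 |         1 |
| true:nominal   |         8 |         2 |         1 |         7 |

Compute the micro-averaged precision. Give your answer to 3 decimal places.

Micro-averaging pools counts across classes: ΣTP=28, ΣFP=23, ΣFN=23.
Micro-precision = TP/(TP+FP) on pooled counts = 0.549 (equals overall accuracy in single-label multiclass).

0.549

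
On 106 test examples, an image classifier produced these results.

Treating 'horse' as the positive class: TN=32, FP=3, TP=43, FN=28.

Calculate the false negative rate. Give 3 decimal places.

FNR = FN/(FN+TP) = 28/(28+43) = 0.394

0.394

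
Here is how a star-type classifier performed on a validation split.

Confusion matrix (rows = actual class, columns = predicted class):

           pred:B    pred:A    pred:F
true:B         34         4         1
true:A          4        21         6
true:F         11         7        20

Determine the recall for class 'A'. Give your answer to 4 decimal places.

Treat 'A' as positive and all other classes as negative.
recall = TP/(TP+FN).
A: TP=21, FN=4+6=10 → 21/31 = 0.67742

0.6774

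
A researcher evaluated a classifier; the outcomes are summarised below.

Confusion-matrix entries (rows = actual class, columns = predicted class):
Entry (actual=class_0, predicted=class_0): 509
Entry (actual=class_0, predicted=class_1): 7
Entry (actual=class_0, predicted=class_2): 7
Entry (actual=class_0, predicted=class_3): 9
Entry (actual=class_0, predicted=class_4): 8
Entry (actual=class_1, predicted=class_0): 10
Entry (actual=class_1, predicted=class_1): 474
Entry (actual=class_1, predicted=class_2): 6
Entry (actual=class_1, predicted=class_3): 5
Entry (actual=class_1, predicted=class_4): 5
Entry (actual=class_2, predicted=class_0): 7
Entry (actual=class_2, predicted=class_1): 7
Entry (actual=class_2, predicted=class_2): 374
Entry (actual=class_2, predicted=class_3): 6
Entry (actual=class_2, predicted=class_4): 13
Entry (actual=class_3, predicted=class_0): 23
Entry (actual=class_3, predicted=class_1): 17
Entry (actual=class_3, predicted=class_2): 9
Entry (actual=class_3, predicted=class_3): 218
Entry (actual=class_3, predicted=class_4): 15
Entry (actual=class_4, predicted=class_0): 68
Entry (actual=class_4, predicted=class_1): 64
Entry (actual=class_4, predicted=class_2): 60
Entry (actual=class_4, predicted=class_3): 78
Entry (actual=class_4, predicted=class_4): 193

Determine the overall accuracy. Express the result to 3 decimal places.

0.807

Accuracy = trace / total = (509+474+374+218+193=1768) / 2192 = 1768/2192 = 0.807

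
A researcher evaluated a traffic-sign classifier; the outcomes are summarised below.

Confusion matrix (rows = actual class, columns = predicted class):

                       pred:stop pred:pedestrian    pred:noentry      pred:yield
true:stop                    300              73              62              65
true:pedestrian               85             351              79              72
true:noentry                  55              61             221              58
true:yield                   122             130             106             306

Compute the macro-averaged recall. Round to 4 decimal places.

Per-class recall (TP/(TP+FN)):
  stop: TP=300, FN=73+62+65=200 → 300/500 = 0.60000
  pedestrian: TP=351, FN=85+79+72=236 → 351/587 = 0.59796
  noentry: TP=221, FN=55+61+58=174 → 221/395 = 0.55949
  yield: TP=306, FN=122+130+106=358 → 306/664 = 0.46084
Macro-recall = mean = (0.60000 + 0.59796 + 0.55949 + 0.46084) / 4 = 0.5546

0.5546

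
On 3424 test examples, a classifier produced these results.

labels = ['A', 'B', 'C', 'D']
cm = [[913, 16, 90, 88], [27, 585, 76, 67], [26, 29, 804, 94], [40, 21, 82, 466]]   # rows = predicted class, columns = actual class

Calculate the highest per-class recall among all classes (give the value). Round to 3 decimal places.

0.908

Per-class recall (TP/(TP+FN)):
  A: TP=913, FN=27+26+40=93 → 913/1006 = 0.9076
  B: TP=585, FN=16+29+21=66 → 585/651 = 0.8986
  C: TP=804, FN=90+76+82=248 → 804/1052 = 0.7643
  D: TP=466, FN=88+67+94=249 → 466/715 = 0.6517
Highest is class 'A' with recall = 0.908.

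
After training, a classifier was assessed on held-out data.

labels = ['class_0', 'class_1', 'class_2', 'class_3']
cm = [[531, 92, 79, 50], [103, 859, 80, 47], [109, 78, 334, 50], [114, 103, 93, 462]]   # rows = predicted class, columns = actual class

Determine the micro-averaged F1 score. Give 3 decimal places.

Micro-averaging pools counts across classes: ΣTP=2186, ΣFP=998, ΣFN=998.
Micro-F1 score = 2·TP/(2·TP+FP+FN) on pooled counts = 0.687 (equals overall accuracy in single-label multiclass).

0.687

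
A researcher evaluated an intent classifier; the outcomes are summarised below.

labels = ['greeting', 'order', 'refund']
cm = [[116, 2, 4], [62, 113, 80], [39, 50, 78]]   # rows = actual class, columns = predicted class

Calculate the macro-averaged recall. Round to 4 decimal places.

Per-class recall (TP/(TP+FN)):
  greeting: TP=116, FN=2+4=6 → 116/122 = 0.95082
  order: TP=113, FN=62+80=142 → 113/255 = 0.44314
  refund: TP=78, FN=39+50=89 → 78/167 = 0.46707
Macro-recall = mean = (0.95082 + 0.44314 + 0.46707) / 3 = 0.6203

0.6203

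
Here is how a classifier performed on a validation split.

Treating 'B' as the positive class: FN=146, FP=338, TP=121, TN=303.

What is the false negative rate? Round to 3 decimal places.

0.547

FNR = FN/(FN+TP) = 146/(146+121) = 0.547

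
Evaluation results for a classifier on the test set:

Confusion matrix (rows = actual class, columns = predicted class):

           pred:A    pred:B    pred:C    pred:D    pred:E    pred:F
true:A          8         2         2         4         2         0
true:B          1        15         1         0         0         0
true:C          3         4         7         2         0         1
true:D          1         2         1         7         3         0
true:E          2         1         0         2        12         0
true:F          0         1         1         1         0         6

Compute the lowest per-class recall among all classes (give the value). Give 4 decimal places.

Per-class recall (TP/(TP+FN)):
  A: TP=8, FN=2+2+4+2+0=10 → 8/18 = 0.44444
  B: TP=15, FN=1+1+0+0+0=2 → 15/17 = 0.88235
  C: TP=7, FN=3+4+2+0+1=10 → 7/17 = 0.41176
  D: TP=7, FN=1+2+1+3+0=7 → 7/14 = 0.50000
  E: TP=12, FN=2+1+0+2+0=5 → 12/17 = 0.70588
  F: TP=6, FN=0+1+1+1+0=3 → 6/9 = 0.66667
Lowest is class 'C' with recall = 0.4118.

0.4118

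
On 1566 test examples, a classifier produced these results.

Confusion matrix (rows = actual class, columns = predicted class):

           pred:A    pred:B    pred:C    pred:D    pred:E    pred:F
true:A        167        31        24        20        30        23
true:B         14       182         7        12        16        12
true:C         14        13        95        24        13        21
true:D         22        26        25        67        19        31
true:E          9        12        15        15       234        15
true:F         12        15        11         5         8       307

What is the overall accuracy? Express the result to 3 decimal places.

Accuracy = trace / total = (167+182+95+67+234+307=1052) / 1566 = 1052/1566 = 0.672

0.672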